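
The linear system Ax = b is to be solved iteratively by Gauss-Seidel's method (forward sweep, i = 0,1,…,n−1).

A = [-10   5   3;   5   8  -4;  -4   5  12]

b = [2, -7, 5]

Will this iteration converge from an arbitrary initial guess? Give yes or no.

Split A = D + L + U, D = diag(-10, 8, 12).
GS T = -(D+L)⁻¹U: row 0 first, T[0,2] = -(3)/(-10) = +0.3000; later rows by forward substitution.
  T[0,:] = [+0.0000 +0.5000 +0.3000]
  T[1,:] = [+0.0000 -0.3125 +0.3125]
  T[2,:] = [+0.0000 +0.2969 -0.0302]
eigenvalue magnitudes: 0.5071, 0.1643, 0.0000.
ρ(T) = max|λ| = 0.5071; 0.5071 < 1: convergent.

yes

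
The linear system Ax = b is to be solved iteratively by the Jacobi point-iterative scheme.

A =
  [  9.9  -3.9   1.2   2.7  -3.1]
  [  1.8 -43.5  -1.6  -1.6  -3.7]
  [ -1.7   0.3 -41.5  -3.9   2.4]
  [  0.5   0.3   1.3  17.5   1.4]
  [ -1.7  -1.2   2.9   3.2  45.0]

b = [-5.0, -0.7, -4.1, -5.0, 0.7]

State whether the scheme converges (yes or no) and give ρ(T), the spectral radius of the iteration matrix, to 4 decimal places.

Diagonal D = diag(9.9, -43.5, -41.5, 17.5, 45); L, U strict lower/upper.
Jacobi T = -D⁻¹(L+U): T[2,1] = -(0.3)/(-41.5) = +0.0072; T[2,2] = 0.
  T[0,:] = [+0.0000 +0.3939 -0.1212 -0.2727 +0.3131]
  T[1,:] = [+0.0414 +0.0000 -0.0368 -0.0368 -0.0851]
  T[2,:] = [-0.0410 +0.0072 +0.0000 -0.0940 +0.0578]
  T[3,:] = [-0.0286 -0.0171 -0.0743 +0.0000 -0.0800]
  T[4,:] = [+0.0378 +0.0267 -0.0644 -0.0711 +0.0000]
|eigenvalues of T|: 0.2088, 0.1601, 0.1601, 0.0547, 0.0547.
ρ(T) = max|λ| = 0.2088; 0.2088 < 1 ⇒ converges.

yes, ρ = 0.2088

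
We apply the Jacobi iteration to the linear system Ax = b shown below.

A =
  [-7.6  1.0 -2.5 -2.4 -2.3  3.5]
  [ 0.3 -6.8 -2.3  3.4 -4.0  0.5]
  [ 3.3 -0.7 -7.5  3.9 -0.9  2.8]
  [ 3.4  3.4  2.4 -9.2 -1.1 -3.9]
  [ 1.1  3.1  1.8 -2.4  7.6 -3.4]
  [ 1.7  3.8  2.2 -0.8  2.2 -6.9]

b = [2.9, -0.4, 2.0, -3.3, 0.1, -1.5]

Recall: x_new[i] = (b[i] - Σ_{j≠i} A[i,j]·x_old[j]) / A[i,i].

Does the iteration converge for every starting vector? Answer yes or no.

Diagonal D = diag(-7.6, -6.8, -7.5, -9.2, 7.6, -6.9); L, U strict lower/upper.
Jacobi: T = -D⁻¹(L+U), T[3,2] = -(2.4)/(-9.2) = +0.2609; T[3,3] = 0.
  T[0,:] = [+0.0000, +0.1316, -0.3289, -0.3158, -0.3026, +0.4605]
  T[1,:] = [+0.0441, +0.0000, -0.3382, +0.5000, -0.5882, +0.0735]
  T[2,:] = [+0.4400, -0.0933, +0.0000, +0.5200, -0.1200, +0.3733]
  T[3,:] = [+0.3696, +0.3696, +0.2609, +0.0000, -0.1196, -0.4239]
  T[4,:] = [-0.1447, -0.4079, -0.2368, +0.3158, +0.0000, +0.4474]
  T[5,:] = [+0.2464, +0.5507, +0.3188, -0.1159, +0.3188, +0.0000]
eigenvalue magnitudes: 1.2758, 0.6010, 0.6010, 0.4099, 0.4099, 0.0011.
spectral radius ρ = 1.2758; 1.2758 > 1: divergent.

no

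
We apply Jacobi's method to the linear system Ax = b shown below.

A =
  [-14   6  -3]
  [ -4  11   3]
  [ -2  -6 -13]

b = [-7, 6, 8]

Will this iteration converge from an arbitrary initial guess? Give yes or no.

yes

Let D = diag(-14, 11, -13); L, U the strict triangles.
Jacobi T = -D⁻¹(L+U): T[2,1] = -(-6)/(-13) = -0.4615; T[2,2] = 0.
  T[0,:] = [+0.0000 +0.4286 -0.2143]
  T[1,:] = [+0.3636 +0.0000 -0.2727]
  T[2,:] = [-0.1538 -0.4615 +0.0000]
eigenvalue magnitudes: 0.6324, 0.4375, 0.1950.
ρ = 0.6324; 0.6324 < 1, so it converges for any x₀.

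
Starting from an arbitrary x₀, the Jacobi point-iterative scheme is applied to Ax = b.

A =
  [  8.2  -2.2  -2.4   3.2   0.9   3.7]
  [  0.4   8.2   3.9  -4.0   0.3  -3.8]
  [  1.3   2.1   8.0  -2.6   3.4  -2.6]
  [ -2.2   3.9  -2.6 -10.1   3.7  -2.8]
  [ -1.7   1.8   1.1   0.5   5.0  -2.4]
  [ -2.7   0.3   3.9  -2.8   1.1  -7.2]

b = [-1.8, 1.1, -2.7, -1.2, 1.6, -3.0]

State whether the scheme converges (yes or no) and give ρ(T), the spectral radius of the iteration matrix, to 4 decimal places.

no, ρ = 1.2823

Write A = D+L+U with D = diag(8.2, 8.2, 8, -10.1, 5, -7.2).
Jacobi T = -D⁻¹(L+U): T[3,2] = -(-2.6)/(-10.1) = -0.2574; T[3,3] = 0.
  T[0,:] = [+0.0000 +0.2683 +0.2927 -0.3902 -0.1098 -0.4512]
  T[1,:] = [-0.0488 +0.0000 -0.4756 +0.4878 -0.0366 +0.4634]
  T[2,:] = [-0.1625 -0.2625 +0.0000 +0.3250 -0.4250 +0.3250]
  T[3,:] = [-0.2178 +0.3861 -0.2574 +0.0000 +0.3663 -0.2772]
  T[4,:] = [+0.3400 -0.3600 -0.2200 -0.1000 +0.0000 +0.4800]
  T[5,:] = [-0.3750 +0.0417 +0.5417 -0.3889 +0.1528 +0.0000]
eigenvalue magnitudes: 1.2823, 0.6381, 0.6381, 0.4119, 0.2393, 0.1365.
ρ = 1.2823; 1.2823 > 1, so it fails to converge.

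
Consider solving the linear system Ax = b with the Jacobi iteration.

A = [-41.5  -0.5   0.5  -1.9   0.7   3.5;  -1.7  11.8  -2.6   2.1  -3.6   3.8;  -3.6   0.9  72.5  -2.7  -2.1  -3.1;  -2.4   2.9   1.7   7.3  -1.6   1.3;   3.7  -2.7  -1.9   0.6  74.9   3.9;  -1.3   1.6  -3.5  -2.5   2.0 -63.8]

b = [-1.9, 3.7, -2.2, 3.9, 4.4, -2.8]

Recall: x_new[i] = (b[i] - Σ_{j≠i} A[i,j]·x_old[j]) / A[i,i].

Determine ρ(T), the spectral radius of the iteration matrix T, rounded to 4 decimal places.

Let D = diag(-41.5, 11.8, 72.5, 7.3, 74.9, -63.8); L, U the strict triangles.
T_J = -D⁻¹(L+U): T[0,1] = -(-0.5)/(-41.5) = -0.0120; T[0,0] = 0.
  T[0,:] = [+0.0000 -0.0120 +0.0120 -0.0458 +0.0169 +0.0843]
  T[1,:] = [+0.1441 +0.0000 +0.2203 -0.1780 +0.3051 -0.3220]
  T[2,:] = [+0.0497 -0.0124 +0.0000 +0.0372 +0.0290 +0.0428]
  T[3,:] = [+0.3288 -0.3973 -0.2329 +0.0000 +0.2192 -0.1781]
  T[4,:] = [-0.0494 +0.0360 +0.0254 -0.0080 +0.0000 -0.0521]
  T[5,:] = [-0.0204 +0.0251 -0.0549 -0.0392 +0.0313 +0.0000]
|roots of det(T-λI)|: 0.2424, 0.1661, 0.1047, 0.1047, 0.0991, 0.0629.
ρ = 0.2424; 0.2424 < 1: convergent.

0.2424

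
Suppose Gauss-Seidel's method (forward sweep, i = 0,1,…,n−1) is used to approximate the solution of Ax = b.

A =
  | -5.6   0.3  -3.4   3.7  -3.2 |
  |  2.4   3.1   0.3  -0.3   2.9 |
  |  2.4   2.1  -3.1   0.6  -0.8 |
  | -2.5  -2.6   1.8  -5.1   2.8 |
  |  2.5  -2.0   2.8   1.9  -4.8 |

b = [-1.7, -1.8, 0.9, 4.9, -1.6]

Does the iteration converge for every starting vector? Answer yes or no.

Split A = D + L + U, D = diag(-5.6, 3.1, -3.1, -5.1, -4.8).
T_GS = -(D+L)⁻¹U: row 0 first, T[0,2] = -(-3.4)/(-5.6) = -0.6071; later rows by forward substitution.
  T[0,:] = [+0.0000 +0.0536 -0.6071 +0.6607 -0.5714]
  T[1,:] = [+0.0000 -0.0415 +0.3733 -0.4147 -0.4931]
  T[2,:] = [+0.0000 +0.0134 -0.2172 +0.4241 -1.0345]
  T[3,:] = [+0.0000 -0.0004 +0.0307 +0.0372 +0.7154]
  T[4,:] = [+0.0000 +0.0528 -0.5863 +0.7791 -0.4124]
|λ(T)| sorted: 1.4237, 0.7056, 0.0875, 0.0033, 0.0000.
ρ(T) = max|λ| = 1.4237; 1.4237 > 1: divergent.

no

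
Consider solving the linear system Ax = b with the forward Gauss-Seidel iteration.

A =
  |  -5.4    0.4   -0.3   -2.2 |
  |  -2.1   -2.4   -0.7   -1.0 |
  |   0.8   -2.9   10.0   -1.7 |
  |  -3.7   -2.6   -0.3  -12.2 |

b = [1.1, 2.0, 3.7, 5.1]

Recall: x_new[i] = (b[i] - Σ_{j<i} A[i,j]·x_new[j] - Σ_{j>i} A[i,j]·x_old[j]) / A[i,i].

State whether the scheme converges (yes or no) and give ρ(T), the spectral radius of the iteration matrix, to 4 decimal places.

yes, ρ = 0.1958

Write A = D+L+U with D = diag(-5.4, -2.4, 10, -12.2).
Gauss-Seidel: T = -(D+L)⁻¹U, row 0 first, T[0,2] = -(-0.3)/(-5.4) = -0.0556; later rows by forward substitution.
  T[0,:] = [+0.0000  +0.0741  -0.0556  -0.4074]
  T[1,:] = [+0.0000  -0.0648  -0.2431  -0.0602]
  T[2,:] = [+0.0000  -0.0247  -0.0660  +0.1851]
  T[3,:] = [+0.0000  -0.0080  +0.0703  +0.1318]
|λ(T)| sorted: 0.1958, 0.1591, 0.0357, 0.0000.
ρ = 0.1958; 0.1958 < 1, so it converges for any x₀.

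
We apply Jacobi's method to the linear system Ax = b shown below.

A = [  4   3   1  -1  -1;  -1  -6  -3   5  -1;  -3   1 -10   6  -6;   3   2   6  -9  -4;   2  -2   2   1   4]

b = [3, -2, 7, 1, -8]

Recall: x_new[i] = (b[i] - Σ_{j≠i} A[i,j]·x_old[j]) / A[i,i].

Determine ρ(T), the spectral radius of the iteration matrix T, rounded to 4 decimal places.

Split A = D + L + U, D = diag(4, -6, -10, -9, 4).
Jacobi T = -D⁻¹(L+U): T[2,0] = -(-3)/(-10) = -0.3000; T[2,2] = 0.
  T[0,:] = [+0.0000 -0.7500 -0.2500 +0.2500 +0.2500]
  T[1,:] = [-0.1667 +0.0000 -0.5000 +0.8333 -0.1667]
  T[2,:] = [-0.3000 +0.1000 +0.0000 +0.6000 -0.6000]
  T[3,:] = [+0.3333 +0.2222 +0.6667 +0.0000 -0.4444]
  T[4,:] = [-0.5000 +0.5000 -0.5000 -0.2500 +0.0000]
moduli |λ_i(T)| = 1.1463, 0.8806, 0.3680, 0.3680, 0.1744.
spectral radius ρ = 1.1463; 1.1463 > 1: divergent.

1.1463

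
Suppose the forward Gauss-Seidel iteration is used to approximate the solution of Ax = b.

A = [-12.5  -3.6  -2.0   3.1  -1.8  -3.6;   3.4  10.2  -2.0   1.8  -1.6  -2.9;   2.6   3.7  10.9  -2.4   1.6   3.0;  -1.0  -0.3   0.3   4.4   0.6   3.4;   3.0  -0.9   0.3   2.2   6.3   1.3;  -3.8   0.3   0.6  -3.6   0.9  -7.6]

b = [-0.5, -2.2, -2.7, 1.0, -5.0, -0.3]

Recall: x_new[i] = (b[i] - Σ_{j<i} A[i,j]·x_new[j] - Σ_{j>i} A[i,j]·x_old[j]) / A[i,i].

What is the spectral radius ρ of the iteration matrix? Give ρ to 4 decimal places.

0.8782

Write A = D+L+U with D = diag(-12.5, 10.2, 10.9, 4.4, 6.3, -7.6).
T_GS = -(D+L)⁻¹U: row 0 first, T[0,4] = -(-1.8)/(-12.5) = -0.1440; later rows by forward substitution.
  T[0,:] = [+0.0000, -0.2880, -0.1600, +0.2480, -0.1440, -0.2880]
  T[1,:] = [+0.0000, +0.0960, +0.2494, -0.2591, +0.2049, +0.3803]
  T[2,:] = [+0.0000, +0.0361, -0.0465, +0.2490, -0.1820, -0.3356]
  T[3,:] = [+0.0000, -0.0614, -0.0162, +0.0217, -0.1427, -0.7894]
  T[4,:] = [+0.0000, +0.1706, +0.1197, -0.1746, +0.1563, +0.2768]
  T[5,:] = [+0.0000, +0.1999, +0.1080, -0.1455, +0.1518, +0.5392]
|eigenvalues of T|: 0.8782, 0.1863, 0.1863, 0.1783, 0.0322, 0.0000.
spectral radius ρ = 0.8782; 0.8782 < 1, so it converges for any x₀.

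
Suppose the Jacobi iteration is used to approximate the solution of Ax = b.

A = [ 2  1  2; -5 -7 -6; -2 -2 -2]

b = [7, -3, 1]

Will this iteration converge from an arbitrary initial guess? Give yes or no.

no

Split A = D + L + U, D = diag(2, -7, -2).
Jacobi: T = -D⁻¹(L+U), T[0,1] = -(1)/(2) = -0.5000; T[0,0] = 0.
  T[0,:] = [+0.0000  -0.5000  -1.0000]
  T[1,:] = [-0.7143  +0.0000  -0.8571]
  T[2,:] = [-1.0000  -1.0000  +0.0000]
eigenvalue magnitudes: 1.6991, 1.0711, 0.6280.
ρ = 1.6991; 1.6991 > 1 ⇒ diverges.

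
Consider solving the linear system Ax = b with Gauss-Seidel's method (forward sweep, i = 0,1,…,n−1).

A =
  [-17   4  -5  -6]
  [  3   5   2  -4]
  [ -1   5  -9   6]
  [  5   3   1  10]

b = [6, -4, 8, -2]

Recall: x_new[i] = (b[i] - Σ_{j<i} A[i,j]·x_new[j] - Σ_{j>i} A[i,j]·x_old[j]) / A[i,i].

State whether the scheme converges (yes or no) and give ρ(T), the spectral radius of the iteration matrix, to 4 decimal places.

yes, ρ = 0.6689

Diagonal D = diag(-17, 5, -9, 10); L, U strict lower/upper.
T_GS = -(D+L)⁻¹U: row 0 first, T[0,1] = -(4)/(-17) = +0.2353; later rows by forward substitution.
  T[0,:] = [+0.0000 +0.2353 -0.2941 -0.3529]
  T[1,:] = [+0.0000 -0.1412 -0.2235 +1.0118]
  T[2,:] = [+0.0000 -0.1046 -0.0915 +1.2680]
  T[3,:] = [+0.0000 -0.0648 +0.2233 -0.2539]
eigenvalue magnitudes: 0.6689, 0.3262, 0.1438, 0.0000.
ρ = 0.6689; 0.6689 < 1, so it converges for any x₀.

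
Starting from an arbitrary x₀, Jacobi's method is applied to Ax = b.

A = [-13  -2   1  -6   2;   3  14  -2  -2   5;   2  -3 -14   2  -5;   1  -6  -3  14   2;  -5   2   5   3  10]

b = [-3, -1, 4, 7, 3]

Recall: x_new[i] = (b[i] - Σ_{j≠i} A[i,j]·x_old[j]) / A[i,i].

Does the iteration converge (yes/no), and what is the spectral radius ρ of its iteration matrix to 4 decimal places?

Diagonal D = diag(-13, 14, -14, 14, 10); L, U strict lower/upper.
T_J = -D⁻¹(L+U): T[0,1] = -(-2)/(-13) = -0.1538; T[0,0] = 0.
  T[0,:] = [+0.0000 -0.1538 +0.0769 -0.4615 +0.1538]
  T[1,:] = [-0.2143 +0.0000 +0.1429 +0.1429 -0.3571]
  T[2,:] = [+0.1429 -0.2143 +0.0000 +0.1429 -0.3571]
  T[3,:] = [-0.0714 +0.4286 +0.2143 +0.0000 -0.1429]
  T[4,:] = [+0.5000 -0.2000 -0.5000 -0.3000 +0.0000]
moduli |λ_i(T)| = 0.8264, 0.6325, 0.3434, 0.3434, 0.1770.
ρ = 0.8264; 0.8264 < 1 ⇒ converges.

yes, ρ = 0.8264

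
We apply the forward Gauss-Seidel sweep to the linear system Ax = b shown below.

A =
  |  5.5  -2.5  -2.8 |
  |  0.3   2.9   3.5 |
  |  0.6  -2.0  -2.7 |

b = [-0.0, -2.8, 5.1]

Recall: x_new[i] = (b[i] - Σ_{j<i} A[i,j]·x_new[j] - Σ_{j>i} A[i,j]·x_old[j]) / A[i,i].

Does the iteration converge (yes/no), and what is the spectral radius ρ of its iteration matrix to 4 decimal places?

Let D = diag(5.5, 2.9, -2.7); L, U the strict triangles.
GS T = -(D+L)⁻¹U: row 0 first, T[0,1] = -(-2.5)/(5.5) = +0.4545; later rows by forward substitution.
  T[0,:] = [+0.0000 +0.4545 +0.5091]
  T[1,:] = [+0.0000 -0.0470 -1.2596]
  T[2,:] = [+0.0000 +0.1358 +1.0461]
|eigenvalues of T|: 0.8568, 0.1423, 0.0000.
ρ = 0.8568; 0.8568 < 1, so it converges for any x₀.

yes, ρ = 0.8568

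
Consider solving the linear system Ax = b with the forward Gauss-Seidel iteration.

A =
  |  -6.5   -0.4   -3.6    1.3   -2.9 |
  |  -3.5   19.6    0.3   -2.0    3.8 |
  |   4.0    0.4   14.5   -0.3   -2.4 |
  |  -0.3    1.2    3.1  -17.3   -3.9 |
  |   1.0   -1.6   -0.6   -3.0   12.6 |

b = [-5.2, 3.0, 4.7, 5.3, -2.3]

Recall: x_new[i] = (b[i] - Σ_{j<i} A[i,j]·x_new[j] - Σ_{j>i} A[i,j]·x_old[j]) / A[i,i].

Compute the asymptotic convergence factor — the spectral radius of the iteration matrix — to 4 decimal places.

0.1956

Let D = diag(-6.5, 19.6, 14.5, -17.3, 12.6); L, U the strict triangles.
GS T = -(D+L)⁻¹U: row 0 first, T[0,1] = -(-0.4)/(-6.5) = -0.0615; later rows by forward substitution.
  T[0,:] = [+0.0000, -0.0615, -0.5538, +0.2000, -0.4462]
  T[1,:] = [+0.0000, -0.0110, -0.1142, +0.1378, -0.2735]
  T[2,:] = [+0.0000, +0.0173, +0.1559, -0.0383, +0.2961]
  T[3,:] = [+0.0000, +0.0034, +0.0296, -0.0008, -0.1836]
  T[4,:] = [+0.0000, +0.0051, +0.0439, -0.0004, -0.0289]
eigenvalue magnitudes: 0.1956, 0.0711, 0.0050, 0.0050, 0.0000.
spectral radius ρ = 0.1956; 0.1956 < 1: convergent.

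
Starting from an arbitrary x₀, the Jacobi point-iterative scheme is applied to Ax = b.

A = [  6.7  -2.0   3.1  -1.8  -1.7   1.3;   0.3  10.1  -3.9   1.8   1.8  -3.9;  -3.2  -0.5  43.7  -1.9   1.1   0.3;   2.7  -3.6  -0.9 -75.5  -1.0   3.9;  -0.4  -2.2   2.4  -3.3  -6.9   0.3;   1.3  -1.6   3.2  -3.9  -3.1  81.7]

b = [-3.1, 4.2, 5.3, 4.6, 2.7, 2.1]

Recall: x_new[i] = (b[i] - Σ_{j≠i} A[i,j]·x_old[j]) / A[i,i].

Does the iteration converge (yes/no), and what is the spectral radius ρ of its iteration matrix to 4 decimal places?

Let D = diag(6.7, 10.1, 43.7, -75.5, -6.9, 81.7); L, U the strict triangles.
Jacobi T = -D⁻¹(L+U): T[4,5] = -(0.3)/(-6.9) = +0.0435; T[4,4] = 0.
  T[0,:] = [+0.0000, +0.2985, -0.4627, +0.2687, +0.2537, -0.1940]
  T[1,:] = [-0.0297, +0.0000, +0.3861, -0.1782, -0.1782, +0.3861]
  T[2,:] = [+0.0732, +0.0114, +0.0000, +0.0435, -0.0252, -0.0069]
  T[3,:] = [+0.0358, -0.0477, -0.0119, +0.0000, -0.0132, +0.0517]
  T[4,:] = [-0.0580, -0.3188, +0.3478, -0.4783, +0.0000, +0.0435]
  T[5,:] = [-0.0159, +0.0196, -0.0392, +0.0477, +0.0379, +0.0000]
eigenvalue magnitudes: 0.2326, 0.1834, 0.1619, 0.1619, 0.0896, 0.0896.
spectral radius ρ = 0.2326; 0.2326 < 1: convergent.

yes, ρ = 0.2326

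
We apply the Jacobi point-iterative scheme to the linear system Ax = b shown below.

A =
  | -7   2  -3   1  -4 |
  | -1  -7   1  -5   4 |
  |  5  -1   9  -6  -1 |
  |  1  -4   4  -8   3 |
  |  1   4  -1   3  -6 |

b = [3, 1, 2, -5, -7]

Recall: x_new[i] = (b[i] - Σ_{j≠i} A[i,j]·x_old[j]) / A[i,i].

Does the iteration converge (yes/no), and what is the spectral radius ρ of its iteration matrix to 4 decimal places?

A = D + L + U where D = diag(-7, -7, 9, -8, -6).
Jacobi: T = -D⁻¹(L+U), T[4,1] = -(4)/(-6) = +0.6667; T[4,4] = 0.
  T[0,:] = [+0.0000  +0.2857  -0.4286  +0.1429  -0.5714]
  T[1,:] = [-0.1429  +0.0000  +0.1429  -0.7143  +0.5714]
  T[2,:] = [-0.5556  +0.1111  +0.0000  +0.6667  +0.1111]
  T[3,:] = [+0.1250  -0.5000  +0.5000  +0.0000  +0.3750]
  T[4,:] = [+0.1667  +0.6667  -0.1667  +0.5000  +0.0000]
moduli |λ_i(T)| = 1.3240, 0.7339, 0.6831, 0.0852, 0.0852.
ρ = 1.3240; 1.3240 > 1, so it fails to converge.

no, ρ = 1.3240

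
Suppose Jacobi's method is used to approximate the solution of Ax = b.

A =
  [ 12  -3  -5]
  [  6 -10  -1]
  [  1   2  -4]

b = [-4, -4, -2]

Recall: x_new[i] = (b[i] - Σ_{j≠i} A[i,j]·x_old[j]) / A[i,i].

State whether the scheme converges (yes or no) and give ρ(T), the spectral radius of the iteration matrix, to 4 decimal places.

yes, ρ = 0.6273

Write A = D+L+U with D = diag(12, -10, -4).
T_J = -D⁻¹(L+U): T[1,0] = -(6)/(-10) = +0.6000; T[1,1] = 0.
  T[0,:] = [+0.0000  +0.2500  +0.4167]
  T[1,:] = [+0.6000  +0.0000  -0.1000]
  T[2,:] = [+0.2500  +0.5000  +0.0000]
moduli |λ_i(T)| = 0.6273, 0.4351, 0.4351.
ρ(T) = max|λ| = 0.6273; 0.6273 < 1 ⇒ converges.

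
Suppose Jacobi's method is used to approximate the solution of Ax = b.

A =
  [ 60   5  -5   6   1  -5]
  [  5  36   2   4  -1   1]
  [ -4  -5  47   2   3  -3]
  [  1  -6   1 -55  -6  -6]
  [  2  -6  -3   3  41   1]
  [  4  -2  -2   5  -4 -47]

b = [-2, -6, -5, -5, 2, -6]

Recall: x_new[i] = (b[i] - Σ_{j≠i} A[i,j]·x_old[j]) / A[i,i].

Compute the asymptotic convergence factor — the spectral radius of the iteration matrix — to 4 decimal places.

Write A = D+L+U with D = diag(60, 36, 47, -55, 41, -47).
Jacobi: T = -D⁻¹(L+U), T[2,0] = -(-4)/(47) = +0.0851; T[2,2] = 0.
  T[0,:] = [+0.0000 -0.0833 +0.0833 -0.1000 -0.0167 +0.0833]
  T[1,:] = [-0.1389 +0.0000 -0.0556 -0.1111 +0.0278 -0.0278]
  T[2,:] = [+0.0851 +0.1064 +0.0000 -0.0426 -0.0638 +0.0638]
  T[3,:] = [+0.0182 -0.1091 +0.0182 +0.0000 -0.1091 -0.1091]
  T[4,:] = [-0.0488 +0.1463 +0.0732 -0.0732 +0.0000 -0.0244]
  T[5,:] = [+0.0851 -0.0426 -0.0426 +0.1064 -0.0851 +0.0000]
|eigenvalues of T|: 0.2254, 0.1474, 0.1194, 0.1194, 0.1039, 0.1039.
ρ(T) = max|λ| = 0.2254; 0.2254 < 1, so it converges for any x₀.

0.2254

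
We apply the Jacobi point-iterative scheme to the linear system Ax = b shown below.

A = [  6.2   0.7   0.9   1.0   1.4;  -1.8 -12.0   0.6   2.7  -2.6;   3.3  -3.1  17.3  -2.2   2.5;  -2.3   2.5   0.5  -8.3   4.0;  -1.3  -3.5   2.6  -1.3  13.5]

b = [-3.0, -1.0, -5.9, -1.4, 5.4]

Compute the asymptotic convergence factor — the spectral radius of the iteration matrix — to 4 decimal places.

0.5084

Let D = diag(6.2, -12, 17.3, -8.3, 13.5); L, U the strict triangles.
T_J = -D⁻¹(L+U): T[1,4] = -(-2.6)/(-12) = -0.2167; T[1,1] = 0.
  T[0,:] = [+0.0000 -0.1129 -0.1452 -0.1613 -0.2258]
  T[1,:] = [-0.1500 +0.0000 +0.0500 +0.2250 -0.2167]
  T[2,:] = [-0.1908 +0.1792 +0.0000 +0.1272 -0.1445]
  T[3,:] = [-0.2771 +0.3012 +0.0602 +0.0000 +0.4819]
  T[4,:] = [+0.0963 +0.2593 -0.1926 +0.0963 +0.0000]
eigenvalue magnitudes: 0.5084, 0.2741, 0.2741, 0.2636, 0.1349.
ρ(T) = max|λ| = 0.5084; 0.5084 < 1, so it converges for any x₀.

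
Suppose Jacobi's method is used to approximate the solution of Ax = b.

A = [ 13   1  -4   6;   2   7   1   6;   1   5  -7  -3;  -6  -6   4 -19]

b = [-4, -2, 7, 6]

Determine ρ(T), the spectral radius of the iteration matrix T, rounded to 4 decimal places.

0.8305

Write A = D+L+U with D = diag(13, 7, -7, -19).
Jacobi T = -D⁻¹(L+U): T[1,3] = -(6)/(7) = -0.8571; T[1,1] = 0.
  T[0,:] = [+0.0000, -0.0769, +0.3077, -0.4615]
  T[1,:] = [-0.2857, +0.0000, -0.1429, -0.8571]
  T[2,:] = [+0.1429, +0.7143, +0.0000, -0.4286]
  T[3,:] = [-0.3158, -0.3158, +0.2105, +0.0000]
moduli |λ_i(T)| = 0.8305, 0.4776, 0.4776, 0.3846.
spectral radius ρ = 0.8305; 0.8305 < 1: convergent.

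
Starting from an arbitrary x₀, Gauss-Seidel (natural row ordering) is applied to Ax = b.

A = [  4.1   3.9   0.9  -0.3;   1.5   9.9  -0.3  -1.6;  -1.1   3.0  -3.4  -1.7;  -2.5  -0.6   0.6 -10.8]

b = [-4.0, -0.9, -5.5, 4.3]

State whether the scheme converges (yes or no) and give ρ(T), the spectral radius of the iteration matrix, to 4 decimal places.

yes, ρ = 0.3074

A = D + L + U where D = diag(4.1, 9.9, -3.4, -10.8).
Gauss-Seidel: T = -(D+L)⁻¹U, row 0 first, T[0,1] = -(3.9)/(4.1) = -0.9512; later rows by forward substitution.
  T[0,:] = [+0.0000 -0.9512 -0.2195 +0.0732]
  T[1,:] = [+0.0000 +0.1441 +0.0636 +0.1505]
  T[2,:] = [+0.0000 +0.4349 +0.1271 -0.3909]
  T[3,:] = [+0.0000 +0.2363 +0.0543 -0.0470]
|λ(T)| sorted: 0.3074, 0.1538, 0.0706, 0.0000.
ρ(T) = max|λ| = 0.3074; 0.3074 < 1: convergent.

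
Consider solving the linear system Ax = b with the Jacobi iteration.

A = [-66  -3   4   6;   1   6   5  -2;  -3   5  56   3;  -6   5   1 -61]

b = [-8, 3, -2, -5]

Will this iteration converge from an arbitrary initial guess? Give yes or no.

yes

A = D + L + U where D = diag(-66, 6, 56, -61).
Jacobi: T = -D⁻¹(L+U), T[1,2] = -(5)/(6) = -0.8333; T[1,1] = 0.
  T[0,:] = [+0.0000  -0.0455  +0.0606  +0.0909]
  T[1,:] = [-0.1667  +0.0000  -0.8333  +0.3333]
  T[2,:] = [+0.0536  -0.0893  +0.0000  -0.0536]
  T[3,:] = [-0.0984  +0.0820  +0.0164  +0.0000]
|eigenvalues of T|: 0.3564, 0.2961, 0.0803, 0.0803.
ρ = 0.3564; 0.3564 < 1, so it converges for any x₀.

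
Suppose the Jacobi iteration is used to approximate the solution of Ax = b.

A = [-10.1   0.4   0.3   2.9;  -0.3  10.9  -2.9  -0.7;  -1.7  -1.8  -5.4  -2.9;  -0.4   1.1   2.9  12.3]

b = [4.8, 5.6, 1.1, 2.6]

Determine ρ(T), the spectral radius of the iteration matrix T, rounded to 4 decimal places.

0.3828

Split A = D + L + U, D = diag(-10.1, 10.9, -5.4, 12.3).
Jacobi: T = -D⁻¹(L+U), T[0,1] = -(0.4)/(-10.1) = +0.0396; T[0,0] = 0.
  T[0,:] = [+0.0000 +0.0396 +0.0297 +0.2871]
  T[1,:] = [+0.0275 +0.0000 +0.2661 +0.0642]
  T[2,:] = [-0.3148 -0.3333 +0.0000 -0.5370]
  T[3,:] = [+0.0325 -0.0894 -0.2358 +0.0000]
|eigenvalues of T|: 0.3828, 0.2894, 0.2894, 0.1070.
spectral radius ρ = 0.3828; 0.3828 < 1 ⇒ converges.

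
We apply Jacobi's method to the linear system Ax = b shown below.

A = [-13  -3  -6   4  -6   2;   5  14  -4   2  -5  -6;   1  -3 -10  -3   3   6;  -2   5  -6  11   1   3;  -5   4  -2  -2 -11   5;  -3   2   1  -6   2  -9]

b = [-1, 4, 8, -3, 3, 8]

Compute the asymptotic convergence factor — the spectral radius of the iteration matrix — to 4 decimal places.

Split A = D + L + U, D = diag(-13, 14, -10, 11, -11, -9).
Jacobi: T = -D⁻¹(L+U), T[2,4] = -(3)/(-10) = +0.3000; T[2,2] = 0.
  T[0,:] = [+0.0000 -0.2308 -0.4615 +0.3077 -0.4615 +0.1538]
  T[1,:] = [-0.3571 +0.0000 +0.2857 -0.1429 +0.3571 +0.4286]
  T[2,:] = [+0.1000 -0.3000 +0.0000 -0.3000 +0.3000 +0.6000]
  T[3,:] = [+0.1818 -0.4545 +0.5455 +0.0000 -0.0909 -0.2727]
  T[4,:] = [-0.4545 +0.3636 -0.1818 -0.1818 +0.0000 +0.4545]
  T[5,:] = [-0.3333 +0.2222 +0.1111 -0.6667 +0.2222 +0.0000]
moduli |λ_i(T)| = 1.2106, 0.5808, 0.5808, 0.5799, 0.5799, 0.1461.
ρ(T) = max|λ| = 1.2106; 1.2106 > 1, so it fails to converge.

1.2106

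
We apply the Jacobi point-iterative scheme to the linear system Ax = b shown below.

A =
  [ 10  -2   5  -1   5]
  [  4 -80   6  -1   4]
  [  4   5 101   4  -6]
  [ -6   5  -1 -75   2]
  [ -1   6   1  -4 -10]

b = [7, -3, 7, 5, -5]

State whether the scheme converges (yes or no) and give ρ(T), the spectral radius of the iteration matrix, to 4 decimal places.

Let D = diag(10, -80, 101, -75, -10); L, U the strict triangles.
T_J = -D⁻¹(L+U): T[2,0] = -(4)/(101) = -0.0396; T[2,2] = 0.
  T[0,:] = [+0.0000, +0.2000, -0.5000, +0.1000, -0.5000]
  T[1,:] = [+0.0500, +0.0000, +0.0750, -0.0125, +0.0500]
  T[2,:] = [-0.0396, -0.0495, +0.0000, -0.0396, +0.0594]
  T[3,:] = [-0.0800, +0.0667, -0.0133, +0.0000, +0.0267]
  T[4,:] = [-0.1000, +0.6000, +0.1000, -0.4000, +0.0000]
moduli |λ_i(T)| = 0.3962, 0.2637, 0.2637, 0.0500, 0.0413.
ρ(T) = max|λ| = 0.3962; 0.3962 < 1: convergent.

yes, ρ = 0.3962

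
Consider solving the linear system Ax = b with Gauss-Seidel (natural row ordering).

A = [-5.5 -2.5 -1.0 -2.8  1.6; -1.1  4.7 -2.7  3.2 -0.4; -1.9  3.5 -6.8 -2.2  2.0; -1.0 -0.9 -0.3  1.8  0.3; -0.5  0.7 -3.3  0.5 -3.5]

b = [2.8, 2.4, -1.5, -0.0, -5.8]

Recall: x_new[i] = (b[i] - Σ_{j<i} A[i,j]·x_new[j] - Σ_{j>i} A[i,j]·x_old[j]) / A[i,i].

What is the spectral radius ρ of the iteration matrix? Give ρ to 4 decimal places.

Split A = D + L + U, D = diag(-5.5, 4.7, -6.8, 1.8, -3.5).
T_GS = -(D+L)⁻¹U: row 0 first, T[0,2] = -(-1)/(-5.5) = -0.1818; later rows by forward substitution.
  T[0,:] = [+0.0000, -0.4545, -0.1818, -0.5091, +0.2909]
  T[1,:] = [+0.0000, -0.1064, +0.5319, -0.8000, +0.1532]
  T[2,:] = [+0.0000, +0.0722, +0.3246, -0.5930, +0.2917]
  T[3,:] = [+0.0000, -0.2937, +0.2190, -0.7817, +0.1202]
  T[4,:] = [+0.0000, -0.0664, -0.1424, +0.3602, -0.2688]
eigenvalue magnitudes: 0.9205, 0.3834, 0.2744, 0.0208, 0.0000.
ρ = 0.9205; 0.9205 < 1: convergent.

0.9205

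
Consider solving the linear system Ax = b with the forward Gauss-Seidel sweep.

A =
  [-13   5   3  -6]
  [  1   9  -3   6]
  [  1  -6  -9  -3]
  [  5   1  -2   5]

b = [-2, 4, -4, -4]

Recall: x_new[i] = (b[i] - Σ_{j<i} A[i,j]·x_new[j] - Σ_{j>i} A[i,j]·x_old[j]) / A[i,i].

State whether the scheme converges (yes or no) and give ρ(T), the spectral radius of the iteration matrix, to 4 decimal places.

yes, ρ = 0.8468

Write A = D+L+U with D = diag(-13, 9, -9, 5).
Gauss-Seidel: T = -(D+L)⁻¹U, row 0 first, T[0,3] = -(-6)/(-13) = -0.4615; later rows by forward substitution.
  T[0,:] = [+0.0000, +0.3846, +0.2308, -0.4615]
  T[1,:] = [+0.0000, -0.0427, +0.3077, -0.6154]
  T[2,:] = [+0.0000, +0.0712, -0.1795, +0.0256]
  T[3,:] = [+0.0000, -0.3476, -0.3641, +0.5949]
eigenvalue magnitudes: 0.8468, 0.3127, 0.1614, 0.0000.
ρ(T) = max|λ| = 0.8468; 0.8468 < 1: convergent.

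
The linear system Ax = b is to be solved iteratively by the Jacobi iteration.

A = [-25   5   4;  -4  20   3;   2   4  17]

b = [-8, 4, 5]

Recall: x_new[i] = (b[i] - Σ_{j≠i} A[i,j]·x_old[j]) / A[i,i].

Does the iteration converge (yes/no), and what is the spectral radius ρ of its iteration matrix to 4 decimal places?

yes, ρ = 0.2673

Diagonal D = diag(-25, 20, 17); L, U strict lower/upper.
Jacobi: T = -D⁻¹(L+U), T[1,0] = -(-4)/(20) = +0.2000; T[1,1] = 0.
  T[0,:] = [+0.0000 +0.2000 +0.1600]
  T[1,:] = [+0.2000 +0.0000 -0.1500]
  T[2,:] = [-0.1176 -0.2353 +0.0000]
eigenvalue magnitudes: 0.2673, 0.1874, 0.0798.
spectral radius ρ = 0.2673; 0.2673 < 1 ⇒ converges.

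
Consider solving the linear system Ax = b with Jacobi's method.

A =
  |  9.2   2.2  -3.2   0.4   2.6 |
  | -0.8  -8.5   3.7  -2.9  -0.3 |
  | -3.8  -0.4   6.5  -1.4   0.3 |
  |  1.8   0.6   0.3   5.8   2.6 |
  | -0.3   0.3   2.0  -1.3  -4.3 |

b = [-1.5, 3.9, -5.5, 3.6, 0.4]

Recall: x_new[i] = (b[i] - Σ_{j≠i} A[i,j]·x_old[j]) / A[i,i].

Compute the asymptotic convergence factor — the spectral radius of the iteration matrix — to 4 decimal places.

0.8418

A = D + L + U where D = diag(9.2, -8.5, 6.5, 5.8, -4.3).
Jacobi: T = -D⁻¹(L+U), T[0,4] = -(2.6)/(9.2) = -0.2826; T[0,0] = 0.
  T[0,:] = [+0.0000, -0.2391, +0.3478, -0.0435, -0.2826]
  T[1,:] = [-0.0941, +0.0000, +0.4353, -0.3412, -0.0353]
  T[2,:] = [+0.5846, +0.0615, +0.0000, +0.2154, -0.0462]
  T[3,:] = [-0.3103, -0.1034, -0.0517, +0.0000, -0.4483]
  T[4,:] = [-0.0698, +0.0698, +0.4651, -0.3023, +0.0000]
moduli |λ_i(T)| = 0.8418, 0.5902, 0.5902, 0.0952, 0.0952.
ρ = 0.8418; 0.8418 < 1 ⇒ converges.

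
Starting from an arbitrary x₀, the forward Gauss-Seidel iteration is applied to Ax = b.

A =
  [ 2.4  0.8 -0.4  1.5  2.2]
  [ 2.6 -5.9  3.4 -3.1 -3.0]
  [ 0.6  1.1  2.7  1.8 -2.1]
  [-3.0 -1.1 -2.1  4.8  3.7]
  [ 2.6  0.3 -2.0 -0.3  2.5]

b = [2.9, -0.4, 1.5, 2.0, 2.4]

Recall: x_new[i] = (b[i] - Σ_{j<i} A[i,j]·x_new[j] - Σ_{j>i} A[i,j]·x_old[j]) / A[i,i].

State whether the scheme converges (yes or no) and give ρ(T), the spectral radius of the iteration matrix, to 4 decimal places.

no, ρ = 1.4103

Split A = D + L + U, D = diag(2.4, -5.9, 2.7, 4.8, 2.5).
GS T = -(D+L)⁻¹U: row 0 first, T[0,3] = -(1.5)/(2.4) = -0.6250; later rows by forward substitution.
  T[0,:] = [+0.0000 -0.3333 +0.1667 -0.6250 -0.9167]
  T[1,:] = [+0.0000 -0.1469 +0.6497 -0.8008 -0.9124]
  T[2,:] = [+0.0000 +0.1339 -0.3017 -0.2015 +1.3532]
  T[3,:] = [+0.0000 -0.1834 +0.1211 -0.6623 -0.9608]
  T[4,:] = [+0.0000 +0.4494 -0.4782 +0.5054 +2.0301]
eigenvalue magnitudes: 1.4103, 0.5356, 0.3687, 0.3687, 0.0000.
ρ(T) = max|λ| = 1.4103; 1.4103 > 1 ⇒ diverges.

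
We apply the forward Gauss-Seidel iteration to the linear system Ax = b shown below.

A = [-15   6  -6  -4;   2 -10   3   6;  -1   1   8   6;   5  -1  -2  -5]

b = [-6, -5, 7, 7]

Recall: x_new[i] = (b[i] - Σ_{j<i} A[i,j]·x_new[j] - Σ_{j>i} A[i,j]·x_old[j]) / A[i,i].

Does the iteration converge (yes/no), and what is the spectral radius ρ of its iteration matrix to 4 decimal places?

A = D + L + U where D = diag(-15, -10, 8, -5).
T_GS = -(D+L)⁻¹U: row 0 first, T[0,3] = -(-4)/(-15) = -0.2667; later rows by forward substitution.
  T[0,:] = [+0.0000  +0.4000  -0.4000  -0.2667]
  T[1,:] = [+0.0000  +0.0800  +0.2200  +0.5467]
  T[2,:] = [+0.0000  +0.0400  -0.0775  -0.8517]
  T[3,:] = [+0.0000  +0.3680  -0.4130  -0.0353]
|λ(T)| sorted: 0.8384, 0.6370, 0.1685, 0.0000.
ρ = 0.8384; 0.8384 < 1: convergent.

yes, ρ = 0.8384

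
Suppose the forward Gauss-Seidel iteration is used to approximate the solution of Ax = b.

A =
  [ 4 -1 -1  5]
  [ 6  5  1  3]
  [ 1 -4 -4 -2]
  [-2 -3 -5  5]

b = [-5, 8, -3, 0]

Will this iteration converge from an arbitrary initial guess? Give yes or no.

Let D = diag(4, 5, -4, 5); L, U the strict triangles.
Gauss-Seidel: T = -(D+L)⁻¹U, row 0 first, T[0,2] = -(-1)/(4) = +0.2500; later rows by forward substitution.
  T[0,:] = [+0.0000 +0.2500 +0.2500 -1.2500]
  T[1,:] = [+0.0000 -0.3000 -0.5000 +0.9000]
  T[2,:] = [+0.0000 +0.3625 +0.5625 -1.7125]
  T[3,:] = [+0.0000 +0.2825 +0.3625 -1.6725]
|λ(T)| sorted: 1.4467, 0.1035, 0.0668, 0.0000.
spectral radius ρ = 1.4467; 1.4467 > 1: divergent.

no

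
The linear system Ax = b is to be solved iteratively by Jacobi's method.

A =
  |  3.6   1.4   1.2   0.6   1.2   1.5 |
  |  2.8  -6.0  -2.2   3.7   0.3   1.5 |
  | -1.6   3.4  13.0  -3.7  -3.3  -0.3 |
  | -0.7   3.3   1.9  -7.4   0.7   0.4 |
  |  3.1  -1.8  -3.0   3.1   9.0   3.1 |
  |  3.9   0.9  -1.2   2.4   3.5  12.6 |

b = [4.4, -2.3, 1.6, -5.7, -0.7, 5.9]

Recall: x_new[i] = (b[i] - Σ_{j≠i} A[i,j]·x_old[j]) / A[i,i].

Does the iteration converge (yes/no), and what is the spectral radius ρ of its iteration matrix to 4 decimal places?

yes, ρ = 0.8443

Diagonal D = diag(3.6, -6, 13, -7.4, 9, 12.6); L, U strict lower/upper.
T_J = -D⁻¹(L+U): T[3,1] = -(3.3)/(-7.4) = +0.4459; T[3,3] = 0.
  T[0,:] = [+0.0000, -0.3889, -0.3333, -0.1667, -0.3333, -0.4167]
  T[1,:] = [+0.4667, +0.0000, -0.3667, +0.6167, +0.0500, +0.2500]
  T[2,:] = [+0.1231, -0.2615, +0.0000, +0.2846, +0.2538, +0.0231]
  T[3,:] = [-0.0946, +0.4459, +0.2568, +0.0000, +0.0946, +0.0541]
  T[4,:] = [-0.3444, +0.2000, +0.3333, -0.3444, +0.0000, -0.3444]
  T[5,:] = [-0.3095, -0.0714, +0.0952, -0.1905, -0.2778, +0.0000]
|eigenvalues of T|: 0.8443, 0.4190, 0.4190, 0.3464, 0.3096, 0.0026.
spectral radius ρ = 0.8443; 0.8443 < 1 ⇒ converges.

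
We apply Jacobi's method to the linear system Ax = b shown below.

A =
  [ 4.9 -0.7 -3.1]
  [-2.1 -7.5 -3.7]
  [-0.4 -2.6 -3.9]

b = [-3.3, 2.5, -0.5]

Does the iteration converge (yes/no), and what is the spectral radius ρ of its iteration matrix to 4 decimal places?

Write A = D+L+U with D = diag(4.9, -7.5, -3.9).
T_J = -D⁻¹(L+U): T[1,0] = -(-2.1)/(-7.5) = -0.2800; T[1,1] = 0.
  T[0,:] = [+0.0000, +0.1429, +0.6327]
  T[1,:] = [-0.2800, +0.0000, -0.4933]
  T[2,:] = [-0.1026, -0.6667, +0.0000]
moduli |λ_i(T)| = 0.6464, 0.4403, 0.4403.
ρ(T) = max|λ| = 0.6464; 0.6464 < 1: convergent.

yes, ρ = 0.6464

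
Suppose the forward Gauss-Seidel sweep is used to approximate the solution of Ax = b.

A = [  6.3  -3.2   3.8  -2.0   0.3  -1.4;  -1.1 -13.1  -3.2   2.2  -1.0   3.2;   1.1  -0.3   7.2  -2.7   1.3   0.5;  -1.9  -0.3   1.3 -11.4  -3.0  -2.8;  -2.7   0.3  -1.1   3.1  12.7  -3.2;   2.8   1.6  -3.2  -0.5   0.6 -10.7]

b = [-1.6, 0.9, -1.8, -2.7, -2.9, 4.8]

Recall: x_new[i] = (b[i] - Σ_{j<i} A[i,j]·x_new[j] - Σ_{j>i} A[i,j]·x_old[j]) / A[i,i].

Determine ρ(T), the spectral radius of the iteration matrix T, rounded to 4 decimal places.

Split A = D + L + U, D = diag(6.3, -13.1, 7.2, -11.4, 12.7, -10.7).
T_GS = -(D+L)⁻¹U: row 0 first, T[0,1] = -(-3.2)/(6.3) = +0.5079; later rows by forward substitution.
  T[0,:] = [+0.0000, +0.5079, -0.6032, +0.3175, -0.0476, +0.2222]
  T[1,:] = [+0.0000, -0.0427, -0.1936, +0.1413, -0.0723, +0.2256]
  T[2,:] = [+0.0000, -0.0794, +0.0841, +0.3324, -0.1763, -0.0940]
  T[3,:] = [+0.0000, -0.0926, +0.1152, -0.0187, -0.2734, -0.2993]
  T[4,:] = [+0.0000, +0.1247, -0.1445, +0.0975, +0.0431, +0.3588]
  T[5,:] = [+0.0000, +0.1616, -0.2254, +0.0111, +0.0446, +0.1541]
|eigenvalues of T|: 0.5766, 0.2687, 0.2687, 0.1763, 0.1100, 0.0000.
ρ = 0.5766; 0.5766 < 1: convergent.

0.5766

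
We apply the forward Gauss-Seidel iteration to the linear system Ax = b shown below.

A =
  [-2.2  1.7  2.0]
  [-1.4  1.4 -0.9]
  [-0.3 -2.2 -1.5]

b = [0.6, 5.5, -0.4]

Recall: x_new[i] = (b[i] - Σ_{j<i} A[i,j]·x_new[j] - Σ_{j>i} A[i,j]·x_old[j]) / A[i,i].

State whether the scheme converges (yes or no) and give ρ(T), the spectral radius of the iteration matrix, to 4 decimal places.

no, ρ = 1.6241

Write A = D+L+U with D = diag(-2.2, 1.4, -1.5).
T_GS = -(D+L)⁻¹U: row 0 first, T[0,2] = -(2)/(-2.2) = +0.9091; later rows by forward substitution.
  T[0,:] = [+0.0000 +0.7727 +0.9091]
  T[1,:] = [+0.0000 +0.7727 +1.5519]
  T[2,:] = [+0.0000 -1.2879 -2.4580]
moduli |λ_i(T)| = 1.6241, 0.0612, 0.0000.
spectral radius ρ = 1.6241; 1.6241 > 1 ⇒ diverges.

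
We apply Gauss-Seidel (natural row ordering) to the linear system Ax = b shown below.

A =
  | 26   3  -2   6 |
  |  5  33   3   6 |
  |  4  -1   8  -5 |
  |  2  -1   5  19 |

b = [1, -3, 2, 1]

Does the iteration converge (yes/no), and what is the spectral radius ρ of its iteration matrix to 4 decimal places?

A = D + L + U where D = diag(26, 33, 8, 19).
T_GS = -(D+L)⁻¹U: row 0 first, T[0,1] = -(3)/(26) = -0.1154; later rows by forward substitution.
  T[0,:] = [+0.0000 -0.1154 +0.0769 -0.2308]
  T[1,:] = [+0.0000 +0.0175 -0.1026 -0.1469]
  T[2,:] = [+0.0000 +0.0599 -0.0513 +0.7220]
  T[3,:] = [+0.0000 -0.0027 +0.0000 -0.1734]
|λ(T)| sorted: 0.1679, 0.0641, 0.0641, 0.0000.
ρ(T) = max|λ| = 0.1679; 0.1679 < 1 ⇒ converges.

yes, ρ = 0.1679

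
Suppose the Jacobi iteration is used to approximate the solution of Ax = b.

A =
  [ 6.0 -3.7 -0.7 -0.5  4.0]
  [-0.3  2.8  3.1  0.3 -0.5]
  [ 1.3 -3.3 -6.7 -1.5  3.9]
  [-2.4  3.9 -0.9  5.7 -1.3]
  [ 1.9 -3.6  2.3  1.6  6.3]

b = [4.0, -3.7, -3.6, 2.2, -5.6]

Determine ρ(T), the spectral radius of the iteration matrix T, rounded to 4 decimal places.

1.1625

A = D + L + U where D = diag(6, 2.8, -6.7, 5.7, 6.3).
Jacobi: T = -D⁻¹(L+U), T[0,1] = -(-3.7)/(6) = +0.6167; T[0,0] = 0.
  T[0,:] = [+0.0000, +0.6167, +0.1167, +0.0833, -0.6667]
  T[1,:] = [+0.1071, +0.0000, -1.1071, -0.1071, +0.1786]
  T[2,:] = [+0.1940, -0.4925, +0.0000, -0.2239, +0.5821]
  T[3,:] = [+0.4211, -0.6842, +0.1579, +0.0000, +0.2281]
  T[4,:] = [-0.3016, +0.5714, -0.3651, -0.2540, +0.0000]
eigenvalue magnitudes: 1.1625, 0.6747, 0.6747, 0.2449, 0.0692.
ρ = 1.1625; 1.1625 > 1 ⇒ diverges.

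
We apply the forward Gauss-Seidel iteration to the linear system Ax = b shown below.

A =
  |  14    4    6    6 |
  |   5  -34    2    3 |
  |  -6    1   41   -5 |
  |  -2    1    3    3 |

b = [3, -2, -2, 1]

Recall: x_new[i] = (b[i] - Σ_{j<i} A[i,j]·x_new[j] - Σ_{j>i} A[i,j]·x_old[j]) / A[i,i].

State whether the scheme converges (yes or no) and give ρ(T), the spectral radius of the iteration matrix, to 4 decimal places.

yes, ρ = 0.2687

A = D + L + U where D = diag(14, -34, 41, 3).
T_GS = -(D+L)⁻¹U: row 0 first, T[0,3] = -(6)/(14) = -0.4286; later rows by forward substitution.
  T[0,:] = [+0.0000  -0.2857  -0.4286  -0.4286]
  T[1,:] = [+0.0000  -0.0420  -0.0042  +0.0252]
  T[2,:] = [+0.0000  -0.0408  -0.0626  +0.0586]
  T[3,:] = [+0.0000  -0.1357  -0.2217  -0.3527]
eigenvalue magnitudes: 0.2687, 0.1561, 0.0326, 0.0000.
spectral radius ρ = 0.2687; 0.2687 < 1: convergent.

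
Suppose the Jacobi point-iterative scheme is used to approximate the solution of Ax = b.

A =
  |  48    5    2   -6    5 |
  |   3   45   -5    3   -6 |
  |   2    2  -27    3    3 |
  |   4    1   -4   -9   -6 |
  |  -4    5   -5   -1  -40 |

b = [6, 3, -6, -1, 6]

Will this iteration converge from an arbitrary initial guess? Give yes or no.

yes

Let D = diag(48, 45, -27, -9, -40); L, U the strict triangles.
T_J = -D⁻¹(L+U): T[0,3] = -(-6)/(48) = +0.1250; T[0,0] = 0.
  T[0,:] = [+0.0000  -0.1042  -0.0417  +0.1250  -0.1042]
  T[1,:] = [-0.0667  +0.0000  +0.1111  -0.0667  +0.1333]
  T[2,:] = [+0.0741  +0.0741  +0.0000  +0.1111  +0.1111]
  T[3,:] = [+0.4444  +0.1111  -0.4444  +0.0000  -0.6667]
  T[4,:] = [-0.1000  +0.1250  -0.1250  -0.0250  +0.0000]
|λ(T)| sorted: 0.3695, 0.2608, 0.2608, 0.1198, 0.0080.
ρ = 0.3695; 0.3695 < 1 ⇒ converges.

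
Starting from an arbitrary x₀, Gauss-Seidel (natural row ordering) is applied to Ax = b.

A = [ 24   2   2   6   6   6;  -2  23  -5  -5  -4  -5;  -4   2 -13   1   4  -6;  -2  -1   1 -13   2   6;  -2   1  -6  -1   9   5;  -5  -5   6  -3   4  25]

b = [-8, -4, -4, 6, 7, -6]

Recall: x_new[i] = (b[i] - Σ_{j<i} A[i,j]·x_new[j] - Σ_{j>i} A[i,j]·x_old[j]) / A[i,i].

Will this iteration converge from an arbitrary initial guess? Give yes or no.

Write A = D+L+U with D = diag(24, 23, -13, -13, 9, 25).
GS T = -(D+L)⁻¹U: row 0 first, T[0,1] = -(2)/(24) = -0.0833; later rows by forward substitution.
  T[0,:] = [+0.0000  -0.0833  -0.0833  -0.2500  -0.2500  -0.2500]
  T[1,:] = [+0.0000  -0.0072  +0.2101  +0.1957  +0.1522  +0.1957]
  T[2,:] = [+0.0000  +0.0245  +0.0580  +0.1839  +0.4080  -0.3545]
  T[3,:] = [+0.0000  +0.0153  +0.0011  +0.0376  +0.2120  +0.4577]
  T[4,:] = [+0.0000  +0.0003  -0.0031  +0.0495  +0.2231  -0.8183]
  T[5,:] = [+0.0000  -0.0222  +0.0121  -0.0584  -0.1278  +0.2601]
|roots of det(T-λI)|: 0.5674, 0.1336, 0.1336, 0.0485, 0.0485, 0.0000.
spectral radius ρ = 0.5674; 0.5674 < 1 ⇒ converges.

yes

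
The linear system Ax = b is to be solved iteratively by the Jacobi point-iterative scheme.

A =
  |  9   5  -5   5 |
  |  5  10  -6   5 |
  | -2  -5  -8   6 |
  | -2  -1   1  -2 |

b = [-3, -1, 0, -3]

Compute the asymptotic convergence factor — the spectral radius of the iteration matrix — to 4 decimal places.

Write A = D+L+U with D = diag(9, 10, -8, -2).
Jacobi T = -D⁻¹(L+U): T[2,0] = -(-2)/(-8) = -0.2500; T[2,2] = 0.
  T[0,:] = [+0.0000, -0.5556, +0.5556, -0.5556]
  T[1,:] = [-0.5000, +0.0000, +0.6000, -0.5000]
  T[2,:] = [-0.2500, -0.6250, +0.0000, +0.7500]
  T[3,:] = [-1.0000, -0.5000, +0.5000, +0.0000]
|λ(T)| sorted: 1.2310, 0.6556, 0.4400, 0.4400.
ρ = 1.2310; 1.2310 > 1: divergent.

1.2310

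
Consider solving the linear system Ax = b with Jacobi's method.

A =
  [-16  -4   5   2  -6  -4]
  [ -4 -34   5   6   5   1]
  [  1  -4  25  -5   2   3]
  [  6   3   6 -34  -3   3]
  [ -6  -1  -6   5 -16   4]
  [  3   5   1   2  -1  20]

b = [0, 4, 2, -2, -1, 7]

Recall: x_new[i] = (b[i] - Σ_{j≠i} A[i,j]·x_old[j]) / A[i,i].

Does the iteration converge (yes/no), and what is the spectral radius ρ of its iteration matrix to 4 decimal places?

yes, ρ = 0.5297

Split A = D + L + U, D = diag(-16, -34, 25, -34, -16, 20).
Jacobi: T = -D⁻¹(L+U), T[2,0] = -(1)/(25) = -0.0400; T[2,2] = 0.
  T[0,:] = [+0.0000 -0.2500 +0.3125 +0.1250 -0.3750 -0.2500]
  T[1,:] = [-0.1176 +0.0000 +0.1471 +0.1765 +0.1471 +0.0294]
  T[2,:] = [-0.0400 +0.1600 +0.0000 +0.2000 -0.0800 -0.1200]
  T[3,:] = [+0.1765 +0.0882 +0.1765 +0.0000 -0.0882 +0.0882]
  T[4,:] = [-0.3750 -0.0625 -0.3750 +0.3125 +0.0000 +0.2500]
  T[5,:] = [-0.1500 -0.2500 -0.0500 -0.1000 +0.0500 +0.0000]
|roots of det(T-λI)|: 0.5297, 0.3875, 0.3875, 0.1997, 0.1014, 0.1014.
ρ = 0.5297; 0.5297 < 1 ⇒ converges.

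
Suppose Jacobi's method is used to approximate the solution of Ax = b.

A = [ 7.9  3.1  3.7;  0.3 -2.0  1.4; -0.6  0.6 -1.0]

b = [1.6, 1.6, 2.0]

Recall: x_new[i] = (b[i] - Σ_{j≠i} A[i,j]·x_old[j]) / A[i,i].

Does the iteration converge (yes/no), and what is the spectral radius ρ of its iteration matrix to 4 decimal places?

Let D = diag(7.9, -2, -1); L, U the strict triangles.
T_J = -D⁻¹(L+U): T[1,2] = -(1.4)/(-2) = +0.7000; T[1,1] = 0.
  T[0,:] = [+0.0000, -0.3924, -0.4684]
  T[1,:] = [+0.1500, +0.0000, +0.7000]
  T[2,:] = [-0.6000, +0.6000, +0.0000]
|λ(T)| sorted: 0.8837, 0.6794, 0.2043.
spectral radius ρ = 0.8837; 0.8837 < 1 ⇒ converges.

yes, ρ = 0.8837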